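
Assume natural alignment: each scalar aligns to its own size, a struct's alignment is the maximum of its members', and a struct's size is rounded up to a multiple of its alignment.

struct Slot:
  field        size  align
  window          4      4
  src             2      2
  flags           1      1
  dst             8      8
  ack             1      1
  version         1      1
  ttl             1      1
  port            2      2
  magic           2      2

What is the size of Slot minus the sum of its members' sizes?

0..4  window  (4B, 4-aligned)
4..6  src  (2B, 2-aligned)
6..7  flags  (1B, 1-aligned)
7..8  -- padding (1B)
8..16  dst  (8B, 8-aligned)
16..17  ack  (1B, 1-aligned)
17..18  version  (1B, 1-aligned)
18..19  ttl  (1B, 1-aligned)
19..20  -- padding (1B)
20..22  port  (2B, 2-aligned)
22..24  magic  (2B, 2-aligned)
sizeof = 24, alignof = 8
data bytes 22, size 24 → padding 2

2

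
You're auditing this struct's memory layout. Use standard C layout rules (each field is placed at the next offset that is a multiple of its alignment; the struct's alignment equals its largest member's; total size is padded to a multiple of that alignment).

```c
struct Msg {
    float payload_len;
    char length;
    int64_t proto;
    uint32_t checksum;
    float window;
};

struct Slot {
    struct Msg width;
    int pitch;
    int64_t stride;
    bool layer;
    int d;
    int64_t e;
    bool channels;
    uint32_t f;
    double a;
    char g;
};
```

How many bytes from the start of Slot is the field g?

72

Msg: 0..4  payload_len  (4B, 4-aligned); 4..5  length  (1B, 1-aligned); 5..8  -- padding (3B); 8..16  proto  (8B, 8-aligned); 16..20  checksum  (4B, 4-aligned); 20..24  window  (4B, 4-aligned); sizeof = 24, alignof = 8
0..24  width  (24B, 8-aligned)
24..28  pitch  (4B, 4-aligned)
28..32  -- padding (4B)
32..40  stride  (8B, 8-aligned)
40..41  layer  (1B, 1-aligned)
41..44  -- padding (3B)
44..48  d  (4B, 4-aligned)
48..56  e  (8B, 8-aligned)
56..57  channels  (1B, 1-aligned)
57..60  -- padding (3B)
60..64  f  (4B, 4-aligned)
64..72  a  (8B, 8-aligned)
72..73  g  (1B, 1-aligned)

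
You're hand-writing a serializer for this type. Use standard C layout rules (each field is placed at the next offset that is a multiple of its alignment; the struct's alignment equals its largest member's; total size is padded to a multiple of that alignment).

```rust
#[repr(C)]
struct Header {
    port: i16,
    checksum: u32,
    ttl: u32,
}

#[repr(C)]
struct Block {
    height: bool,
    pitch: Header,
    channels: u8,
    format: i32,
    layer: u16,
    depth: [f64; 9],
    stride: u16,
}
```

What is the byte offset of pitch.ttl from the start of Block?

Header: @0: port [2B, align 2] → 2; +2 pad (align 4); @4: checksum [4B, align 4] → 8; @8: ttl [4B, align 4] → 12; size 12, align 4
@0: height [1B, align 1] → 1
+3 pad (align 4)
@4: pitch [12B, align 4] → 16
within Header: ttl at 8
4 + 8 = 12

12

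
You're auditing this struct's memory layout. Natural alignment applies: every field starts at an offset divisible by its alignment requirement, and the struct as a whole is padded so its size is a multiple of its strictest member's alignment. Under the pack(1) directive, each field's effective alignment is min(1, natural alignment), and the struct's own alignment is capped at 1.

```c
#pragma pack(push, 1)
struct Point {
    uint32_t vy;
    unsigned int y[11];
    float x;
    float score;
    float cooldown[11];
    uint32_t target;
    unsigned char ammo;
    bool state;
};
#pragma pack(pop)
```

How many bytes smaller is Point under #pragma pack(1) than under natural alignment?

natural layout:
  @0: vy [4B, align 4] → 4
  @4: y [44B, align 4] → 48
  @48: x [4B, align 4] → 52
  @52: score [4B, align 4] → 56
  @56: cooldown [44B, align 4] → 100
  @100: target [4B, align 4] → 104
  @104: ammo [1B, align 1] → 105
  @105: state [1B, align 1] → 106
  +2 tail pad (align 4)
  size 108, align 4
packed(1) layout:
  @0: vy [4B, align 1] → 4
  @4: y [44B, align 1] → 48
  @48: x [4B, align 1] → 52
  @52: score [4B, align 1] → 56
  @56: cooldown [44B, align 1] → 100
  @100: target [4B, align 1] → 104
  @104: ammo [1B, align 1] → 105
  @105: state [1B, align 1] → 106
  size 106, align 1
108 − 106 = 2

2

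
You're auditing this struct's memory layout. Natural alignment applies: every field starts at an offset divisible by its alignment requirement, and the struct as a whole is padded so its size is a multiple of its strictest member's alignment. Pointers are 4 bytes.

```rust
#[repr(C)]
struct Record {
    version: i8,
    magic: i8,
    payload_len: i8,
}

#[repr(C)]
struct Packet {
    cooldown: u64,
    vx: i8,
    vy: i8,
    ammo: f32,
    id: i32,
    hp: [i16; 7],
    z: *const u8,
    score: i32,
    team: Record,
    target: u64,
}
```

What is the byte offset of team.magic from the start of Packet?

45

Record: @0: version [1B, align 1] → 1; @1: magic [1B, align 1] → 2; @2: payload_len [1B, align 1] → 3; size 3, align 1
@0: cooldown [8B, align 8] → 8
@8: vx [1B, align 1] → 9
@9: vy [1B, align 1] → 10
+2 pad (align 4)
@12: ammo [4B, align 4] → 16
@16: id [4B, align 4] → 20
@20: hp [14B, align 2] → 34
+2 pad (align 4)
@36: z [4B, align 4] → 40
@40: score [4B, align 4] → 44
@44: team [3B, align 1] → 47
within Record: magic at 1
44 + 1 = 45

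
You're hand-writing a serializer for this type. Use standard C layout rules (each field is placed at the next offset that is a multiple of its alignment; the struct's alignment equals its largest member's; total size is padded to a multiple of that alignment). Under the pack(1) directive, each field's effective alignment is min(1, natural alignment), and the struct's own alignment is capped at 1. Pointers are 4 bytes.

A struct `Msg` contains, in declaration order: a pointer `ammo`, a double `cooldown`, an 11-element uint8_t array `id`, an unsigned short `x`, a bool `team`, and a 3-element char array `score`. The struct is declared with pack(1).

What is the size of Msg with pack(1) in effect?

29

ammo at 0 (size 4, align 1) → ends 4
cooldown at 4 (size 8, align 1) → ends 12
id at 12 (size 11, align 1) → ends 23
x at 23 (size 2, align 1) → ends 25
team at 25 (size 1, align 1) → ends 26
score at 26 (size 3, align 1) → ends 29
total 29 bytes, alignment 1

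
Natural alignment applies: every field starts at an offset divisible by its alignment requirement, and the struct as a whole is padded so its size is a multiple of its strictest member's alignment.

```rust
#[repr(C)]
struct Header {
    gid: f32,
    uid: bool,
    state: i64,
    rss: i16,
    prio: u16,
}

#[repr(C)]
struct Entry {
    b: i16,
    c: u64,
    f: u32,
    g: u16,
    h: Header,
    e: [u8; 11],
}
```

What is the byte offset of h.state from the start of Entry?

Header: gid at 0 (size 4, align 4) → ends 4; uid at 4 (size 1, align 1) → ends 5; pad 3 to align 8 for state; state at 8 (size 8, align 8) → ends 16; rss at 16 (size 2, align 2) → ends 18; prio at 18 (size 2, align 2) → ends 20; tail pad 4 to reach multiple of 8; total 24 bytes, alignment 8
b at 0 (size 2, align 2) → ends 2
pad 6 to align 8 for c
c at 8 (size 8, align 8) → ends 16
f at 16 (size 4, align 4) → ends 20
g at 20 (size 2, align 2) → ends 22
pad 2 to align 8 for h
h at 24 (size 24, align 8) → ends 48
within Header: state at 8
24 + 8 = 32

32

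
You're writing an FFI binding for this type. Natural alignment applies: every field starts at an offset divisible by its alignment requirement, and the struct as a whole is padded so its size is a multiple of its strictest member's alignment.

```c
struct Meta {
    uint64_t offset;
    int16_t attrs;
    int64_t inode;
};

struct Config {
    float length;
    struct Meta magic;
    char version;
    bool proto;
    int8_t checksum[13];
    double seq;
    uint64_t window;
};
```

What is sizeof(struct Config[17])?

Meta: offset at 0 (size 8, align 8) → ends 8; attrs at 8 (size 2, align 2) → ends 10; pad 6 to align 8 for inode; inode at 16 (size 8, align 8) → ends 24; total 24 bytes, alignment 8
length at 0 (size 4, align 4) → ends 4
pad 4 to align 8 for magic
magic at 8 (size 24, align 8) → ends 32
version at 32 (size 1, align 1) → ends 33
proto at 33 (size 1, align 1) → ends 34
checksum at 34 (size 13, align 1) → ends 47
pad 1 to align 8 for seq
seq at 48 (size 8, align 8) → ends 56
window at 56 (size 8, align 8) → ends 64
total 64 bytes, alignment 8
array of 17: 17 × 64 = 1088

1088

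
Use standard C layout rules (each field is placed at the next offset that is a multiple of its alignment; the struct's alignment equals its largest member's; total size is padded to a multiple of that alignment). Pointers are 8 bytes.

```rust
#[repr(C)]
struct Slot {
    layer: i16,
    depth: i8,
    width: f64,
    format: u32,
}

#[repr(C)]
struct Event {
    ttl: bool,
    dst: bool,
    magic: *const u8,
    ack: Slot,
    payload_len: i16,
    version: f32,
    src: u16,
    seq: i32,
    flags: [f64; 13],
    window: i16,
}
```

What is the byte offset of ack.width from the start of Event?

24

Slot: @0: layer [2B, align 2] → 2; @2: depth [1B, align 1] → 3; +5 pad (align 8); @8: width [8B, align 8] → 16; @16: format [4B, align 4] → 20; +4 tail pad (align 8); size 24, align 8
@0: ttl [1B, align 1] → 1
@1: dst [1B, align 1] → 2
+6 pad (align 8)
@8: magic [8B, align 8] → 16
@16: ack [24B, align 8] → 40
within Slot: width at 8
16 + 8 = 24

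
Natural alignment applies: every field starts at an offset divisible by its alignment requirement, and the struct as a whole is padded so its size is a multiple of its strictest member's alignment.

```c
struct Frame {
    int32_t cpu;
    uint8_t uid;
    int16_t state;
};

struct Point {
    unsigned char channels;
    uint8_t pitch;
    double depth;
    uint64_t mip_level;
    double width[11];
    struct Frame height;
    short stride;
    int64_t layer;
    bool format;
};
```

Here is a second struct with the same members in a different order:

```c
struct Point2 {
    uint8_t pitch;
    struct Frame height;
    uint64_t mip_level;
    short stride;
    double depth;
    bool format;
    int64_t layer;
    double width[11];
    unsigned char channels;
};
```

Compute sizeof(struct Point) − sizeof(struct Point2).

-8

Frame: 0..4  cpu  (4B, 4-aligned); 4..5  uid  (1B, 1-aligned); 5..6  -- padding (1B); 6..8  state  (2B, 2-aligned); sizeof = 8, alignof = 4
0..1  channels  (1B, 1-aligned)
1..2  pitch  (1B, 1-aligned)
2..8  -- padding (6B)
8..16  depth  (8B, 8-aligned)
16..24  mip_level  (8B, 8-aligned)
24..112  width  (88B, 8-aligned)
112..120  height  (8B, 4-aligned)
120..122  stride  (2B, 2-aligned)
122..128  -- padding (6B)
128..136  layer  (8B, 8-aligned)
136..137  format  (1B, 1-aligned)
137..144  -- tail padding (7B)
sizeof = 144, alignof = 8
— Point2 —
0..1  pitch  (1B, 1-aligned)
1..4  -- padding (3B)
4..12  height  (8B, 4-aligned)
12..16  -- padding (4B)
16..24  mip_level  (8B, 8-aligned)
24..26  stride  (2B, 2-aligned)
26..32  -- padding (6B)
32..40  depth  (8B, 8-aligned)
40..41  format  (1B, 1-aligned)
41..48  -- padding (7B)
48..56  layer  (8B, 8-aligned)
56..144  width  (88B, 8-aligned)
144..145  channels  (1B, 1-aligned)
145..152  -- tail padding (7B)
sizeof = 152, alignof = 8
144 − 152 = -8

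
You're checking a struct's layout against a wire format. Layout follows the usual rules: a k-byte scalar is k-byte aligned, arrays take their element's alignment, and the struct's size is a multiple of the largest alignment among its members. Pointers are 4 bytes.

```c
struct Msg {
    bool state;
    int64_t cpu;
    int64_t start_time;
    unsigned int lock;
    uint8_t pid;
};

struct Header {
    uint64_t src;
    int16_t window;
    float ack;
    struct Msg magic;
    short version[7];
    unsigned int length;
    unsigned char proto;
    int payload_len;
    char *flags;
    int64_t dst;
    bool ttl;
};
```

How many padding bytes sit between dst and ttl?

Msg: state at 0 (size 1, align 1) → ends 1; pad 7 to align 8 for cpu; cpu at 8 (size 8, align 8) → ends 16; start_time at 16 (size 8, align 8) → ends 24; lock at 24 (size 4, align 4) → ends 28; pid at 28 (size 1, align 1) → ends 29; tail pad 3 to reach multiple of 8; total 32 bytes, alignment 8
src at 0 (size 8, align 8) → ends 8
window at 8 (size 2, align 2) → ends 10
pad 2 to align 4 for ack
ack at 12 (size 4, align 4) → ends 16
magic at 16 (size 32, align 8) → ends 48
version at 48 (size 14, align 2) → ends 62
pad 2 to align 4 for length
length at 64 (size 4, align 4) → ends 68
proto at 68 (size 1, align 1) → ends 69
pad 3 to align 4 for payload_len
payload_len at 72 (size 4, align 4) → ends 76
flags at 76 (size 4, align 4) → ends 80
dst at 80 (size 8, align 8) → ends 88
ttl at 88 (size 1, align 1) → ends 89

0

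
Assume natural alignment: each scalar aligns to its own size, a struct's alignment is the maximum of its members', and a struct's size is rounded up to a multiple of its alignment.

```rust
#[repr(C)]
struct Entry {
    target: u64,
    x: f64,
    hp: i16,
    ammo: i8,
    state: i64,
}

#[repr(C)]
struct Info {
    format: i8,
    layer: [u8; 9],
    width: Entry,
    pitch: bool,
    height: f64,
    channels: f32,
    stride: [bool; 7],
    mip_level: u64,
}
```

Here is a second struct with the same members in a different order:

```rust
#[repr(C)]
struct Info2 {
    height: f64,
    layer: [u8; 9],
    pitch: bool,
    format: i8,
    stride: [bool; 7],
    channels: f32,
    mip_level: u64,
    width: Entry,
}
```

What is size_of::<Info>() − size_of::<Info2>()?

Entry: @0: target [8B, align 8] → 8; @8: x [8B, align 8] → 16; @16: hp [2B, align 2] → 18; @18: ammo [1B, align 1] → 19; +5 pad (align 8); @24: state [8B, align 8] → 32; size 32, align 8
@0: format [1B, align 1] → 1
@1: layer [9B, align 1] → 10
+6 pad (align 8)
@16: width [32B, align 8] → 48
@48: pitch [1B, align 1] → 49
+7 pad (align 8)
@56: height [8B, align 8] → 64
@64: channels [4B, align 4] → 68
@68: stride [7B, align 1] → 75
+5 pad (align 8)
@80: mip_level [8B, align 8] → 88
size 88, align 8
— Info2 —
@0: height [8B, align 8] → 8
@8: layer [9B, align 1] → 17
@17: pitch [1B, align 1] → 18
@18: format [1B, align 1] → 19
@19: stride [7B, align 1] → 26
+2 pad (align 4)
@28: channels [4B, align 4] → 32
@32: mip_level [8B, align 8] → 40
@40: width [32B, align 8] → 72
size 72, align 8
88 − 72 = 16

16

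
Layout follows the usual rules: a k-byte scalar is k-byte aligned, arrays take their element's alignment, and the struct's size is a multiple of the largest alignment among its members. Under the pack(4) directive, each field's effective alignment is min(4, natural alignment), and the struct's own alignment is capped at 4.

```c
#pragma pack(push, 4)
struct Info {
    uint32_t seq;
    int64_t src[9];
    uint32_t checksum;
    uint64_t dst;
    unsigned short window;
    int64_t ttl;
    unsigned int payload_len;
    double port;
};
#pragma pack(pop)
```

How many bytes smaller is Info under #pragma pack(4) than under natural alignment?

16

natural layout:
  seq at 0 (size 4, align 4) → ends 4
  pad 4 to align 8 for src
  src at 8 (size 72, align 8) → ends 80
  checksum at 80 (size 4, align 4) → ends 84
  pad 4 to align 8 for dst
  dst at 88 (size 8, align 8) → ends 96
  window at 96 (size 2, align 2) → ends 98
  pad 6 to align 8 for ttl
  ttl at 104 (size 8, align 8) → ends 112
  payload_len at 112 (size 4, align 4) → ends 116
  pad 4 to align 8 for port
  port at 120 (size 8, align 8) → ends 128
  total 128 bytes, alignment 8
packed(4) layout:
  seq at 0 (size 4, align 4) → ends 4
  src at 4 (size 72, align 4) → ends 76
  checksum at 76 (size 4, align 4) → ends 80
  dst at 80 (size 8, align 4) → ends 88
  window at 88 (size 2, align 2) → ends 90
  pad 2 to align 4 for ttl
  ttl at 92 (size 8, align 4) → ends 100
  payload_len at 100 (size 4, align 4) → ends 104
  port at 104 (size 8, align 4) → ends 112
  total 112 bytes, alignment 4
128 − 112 = 16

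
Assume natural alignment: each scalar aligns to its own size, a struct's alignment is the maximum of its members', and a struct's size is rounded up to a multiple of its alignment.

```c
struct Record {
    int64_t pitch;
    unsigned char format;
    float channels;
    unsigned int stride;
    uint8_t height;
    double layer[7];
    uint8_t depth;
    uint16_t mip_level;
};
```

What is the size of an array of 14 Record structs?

1232

0..8  pitch  (8B, 8-aligned)
8..9  format  (1B, 1-aligned)
9..12  -- padding (3B)
12..16  channels  (4B, 4-aligned)
16..20  stride  (4B, 4-aligned)
20..21  height  (1B, 1-aligned)
21..24  -- padding (3B)
24..80  layer  (56B, 8-aligned)
80..81  depth  (1B, 1-aligned)
81..82  -- padding (1B)
82..84  mip_level  (2B, 2-aligned)
84..88  -- tail padding (4B)
sizeof = 88, alignof = 8
array of 14: 14 × 88 = 1232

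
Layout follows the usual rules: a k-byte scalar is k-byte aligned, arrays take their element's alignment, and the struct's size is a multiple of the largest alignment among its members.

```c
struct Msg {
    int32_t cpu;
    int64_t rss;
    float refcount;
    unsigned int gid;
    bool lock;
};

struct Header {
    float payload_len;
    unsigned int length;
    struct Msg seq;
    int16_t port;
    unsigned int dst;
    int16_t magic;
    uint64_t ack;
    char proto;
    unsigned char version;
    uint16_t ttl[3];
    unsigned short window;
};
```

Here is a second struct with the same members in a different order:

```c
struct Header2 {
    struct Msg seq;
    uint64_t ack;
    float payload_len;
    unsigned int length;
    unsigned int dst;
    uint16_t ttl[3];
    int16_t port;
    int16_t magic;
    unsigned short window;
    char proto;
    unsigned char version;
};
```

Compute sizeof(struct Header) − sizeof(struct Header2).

8

Msg: 0..4  cpu  (4B, 4-aligned); 4..8  -- padding (4B); 8..16  rss  (8B, 8-aligned); 16..20  refcount  (4B, 4-aligned); 20..24  gid  (4B, 4-aligned); 24..25  lock  (1B, 1-aligned); 25..32  -- tail padding (7B); sizeof = 32, alignof = 8
0..4  payload_len  (4B, 4-aligned)
4..8  length  (4B, 4-aligned)
8..40  seq  (32B, 8-aligned)
40..42  port  (2B, 2-aligned)
42..44  -- padding (2B)
44..48  dst  (4B, 4-aligned)
48..50  magic  (2B, 2-aligned)
50..56  -- padding (6B)
56..64  ack  (8B, 8-aligned)
64..65  proto  (1B, 1-aligned)
65..66  version  (1B, 1-aligned)
66..72  ttl  (6B, 2-aligned)
72..74  window  (2B, 2-aligned)
74..80  -- tail padding (6B)
sizeof = 80, alignof = 8
— Header2 —
0..32  seq  (32B, 8-aligned)
32..40  ack  (8B, 8-aligned)
40..44  payload_len  (4B, 4-aligned)
44..48  length  (4B, 4-aligned)
48..52  dst  (4B, 4-aligned)
52..58  ttl  (6B, 2-aligned)
58..60  port  (2B, 2-aligned)
60..62  magic  (2B, 2-aligned)
62..64  window  (2B, 2-aligned)
64..65  proto  (1B, 1-aligned)
65..66  version  (1B, 1-aligned)
66..72  -- tail padding (6B)
sizeof = 72, alignof = 8
80 − 72 = 8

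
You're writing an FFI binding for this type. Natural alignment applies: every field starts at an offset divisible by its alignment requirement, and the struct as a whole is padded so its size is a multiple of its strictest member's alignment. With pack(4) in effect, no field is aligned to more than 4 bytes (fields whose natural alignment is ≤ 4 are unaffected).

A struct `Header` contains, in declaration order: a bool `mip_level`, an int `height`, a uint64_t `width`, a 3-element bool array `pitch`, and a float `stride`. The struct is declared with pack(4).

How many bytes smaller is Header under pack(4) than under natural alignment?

0

natural layout:
  mip_level at 0 (size 1, align 1) → ends 1
  pad 3 to align 4 for height
  height at 4 (size 4, align 4) → ends 8
  width at 8 (size 8, align 8) → ends 16
  pitch at 16 (size 3, align 1) → ends 19
  pad 1 to align 4 for stride
  stride at 20 (size 4, align 4) → ends 24
  total 24 bytes, alignment 8
packed(4) layout:
  mip_level at 0 (size 1, align 1) → ends 1
  pad 3 to align 4 for height
  height at 4 (size 4, align 4) → ends 8
  width at 8 (size 8, align 4) → ends 16
  pitch at 16 (size 3, align 1) → ends 19
  pad 1 to align 4 for stride
  stride at 20 (size 4, align 4) → ends 24
  total 24 bytes, alignment 4
24 − 24 = 0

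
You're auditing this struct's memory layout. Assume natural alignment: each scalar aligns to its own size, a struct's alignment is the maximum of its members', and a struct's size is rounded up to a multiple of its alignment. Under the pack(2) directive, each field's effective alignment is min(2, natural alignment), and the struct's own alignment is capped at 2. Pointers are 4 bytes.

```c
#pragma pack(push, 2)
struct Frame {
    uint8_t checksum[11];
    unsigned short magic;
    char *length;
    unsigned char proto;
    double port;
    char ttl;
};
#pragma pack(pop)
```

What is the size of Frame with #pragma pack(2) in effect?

@0: checksum [11B, align 1] → 11
+1 pad (align 2)
@12: magic [2B, align 2] → 14
@14: length [4B, align 2] → 18
@18: proto [1B, align 1] → 19
+1 pad (align 2)
@20: port [8B, align 2] → 28
@28: ttl [1B, align 1] → 29
+1 tail pad (align 2)
size 30, align 2

30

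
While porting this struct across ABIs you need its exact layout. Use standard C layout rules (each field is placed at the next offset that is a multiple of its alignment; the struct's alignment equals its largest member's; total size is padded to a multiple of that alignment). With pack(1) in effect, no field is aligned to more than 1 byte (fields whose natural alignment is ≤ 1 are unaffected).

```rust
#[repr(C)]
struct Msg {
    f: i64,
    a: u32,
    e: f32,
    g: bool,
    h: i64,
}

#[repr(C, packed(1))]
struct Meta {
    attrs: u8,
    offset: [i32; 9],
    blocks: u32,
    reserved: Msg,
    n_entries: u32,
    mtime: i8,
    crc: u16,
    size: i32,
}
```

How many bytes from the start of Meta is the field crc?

78

Msg: @0: f [8B, align 8] → 8; @8: a [4B, align 4] → 12; @12: e [4B, align 4] → 16; @16: g [1B, align 1] → 17; +7 pad (align 8); @24: h [8B, align 8] → 32; size 32, align 8
@0: attrs [1B, align 1] → 1
@1: offset [36B, align 1] → 37
@37: blocks [4B, align 1] → 41
@41: reserved [32B, align 1] → 73
@73: n_entries [4B, align 1] → 77
@77: mtime [1B, align 1] → 78
@78: crc [2B, align 1] → 80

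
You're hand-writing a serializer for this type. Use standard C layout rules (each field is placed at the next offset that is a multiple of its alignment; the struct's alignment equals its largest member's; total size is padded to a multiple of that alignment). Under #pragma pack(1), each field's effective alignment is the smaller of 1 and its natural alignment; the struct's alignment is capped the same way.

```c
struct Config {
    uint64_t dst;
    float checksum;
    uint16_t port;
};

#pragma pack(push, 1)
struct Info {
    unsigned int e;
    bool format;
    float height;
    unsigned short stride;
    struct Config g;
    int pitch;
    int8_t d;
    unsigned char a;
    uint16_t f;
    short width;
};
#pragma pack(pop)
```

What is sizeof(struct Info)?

37 bytes

Config: dst at 0 (size 8, align 8) → ends 8; checksum at 8 (size 4, align 4) → ends 12; port at 12 (size 2, align 2) → ends 14; tail pad 2 to reach multiple of 8; total 16 bytes, alignment 8
e at 0 (size 4, align 1) → ends 4
format at 4 (size 1, align 1) → ends 5
height at 5 (size 4, align 1) → ends 9
stride at 9 (size 2, align 1) → ends 11
g at 11 (size 16, align 1) → ends 27
pitch at 27 (size 4, align 1) → ends 31
d at 31 (size 1, align 1) → ends 32
a at 32 (size 1, align 1) → ends 33
f at 33 (size 2, align 1) → ends 35
width at 35 (size 2, align 1) → ends 37
total 37 bytes, alignment 1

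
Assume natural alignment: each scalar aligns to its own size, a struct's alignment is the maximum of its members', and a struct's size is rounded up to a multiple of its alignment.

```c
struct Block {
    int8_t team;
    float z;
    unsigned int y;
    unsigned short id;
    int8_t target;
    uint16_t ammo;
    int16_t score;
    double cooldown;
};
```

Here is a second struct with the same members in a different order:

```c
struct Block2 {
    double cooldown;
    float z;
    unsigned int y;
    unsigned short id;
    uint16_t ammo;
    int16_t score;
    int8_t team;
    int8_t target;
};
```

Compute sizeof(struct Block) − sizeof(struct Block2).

8

0..1  team  (1B, 1-aligned)
1..4  -- padding (3B)
4..8  z  (4B, 4-aligned)
8..12  y  (4B, 4-aligned)
12..14  id  (2B, 2-aligned)
14..15  target  (1B, 1-aligned)
15..16  -- padding (1B)
16..18  ammo  (2B, 2-aligned)
18..20  score  (2B, 2-aligned)
20..24  -- padding (4B)
24..32  cooldown  (8B, 8-aligned)
sizeof = 32, alignof = 8
— Block2 —
0..8  cooldown  (8B, 8-aligned)
8..12  z  (4B, 4-aligned)
12..16  y  (4B, 4-aligned)
16..18  id  (2B, 2-aligned)
18..20  ammo  (2B, 2-aligned)
20..22  score  (2B, 2-aligned)
22..23  team  (1B, 1-aligned)
23..24  target  (1B, 1-aligned)
sizeof = 24, alignof = 8
32 − 24 = 8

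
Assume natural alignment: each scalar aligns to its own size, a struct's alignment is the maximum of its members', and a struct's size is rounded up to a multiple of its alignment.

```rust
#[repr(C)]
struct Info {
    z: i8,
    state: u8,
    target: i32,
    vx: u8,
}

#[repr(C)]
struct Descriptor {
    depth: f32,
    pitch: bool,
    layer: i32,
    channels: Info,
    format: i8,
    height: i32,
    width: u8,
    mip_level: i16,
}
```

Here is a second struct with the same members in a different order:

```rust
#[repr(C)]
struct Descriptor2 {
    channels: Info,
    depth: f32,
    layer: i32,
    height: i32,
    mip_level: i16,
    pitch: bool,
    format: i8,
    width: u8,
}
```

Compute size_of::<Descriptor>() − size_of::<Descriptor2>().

4

Info: z at 0 (size 1, align 1) → ends 1; state at 1 (size 1, align 1) → ends 2; pad 2 to align 4 for target; target at 4 (size 4, align 4) → ends 8; vx at 8 (size 1, align 1) → ends 9; tail pad 3 to reach multiple of 4; total 12 bytes, alignment 4
depth at 0 (size 4, align 4) → ends 4
pitch at 4 (size 1, align 1) → ends 5
pad 3 to align 4 for layer
layer at 8 (size 4, align 4) → ends 12
channels at 12 (size 12, align 4) → ends 24
format at 24 (size 1, align 1) → ends 25
pad 3 to align 4 for height
height at 28 (size 4, align 4) → ends 32
width at 32 (size 1, align 1) → ends 33
pad 1 to align 2 for mip_level
mip_level at 34 (size 2, align 2) → ends 36
total 36 bytes, alignment 4
— Descriptor2 —
channels at 0 (size 12, align 4) → ends 12
depth at 12 (size 4, align 4) → ends 16
layer at 16 (size 4, align 4) → ends 20
height at 20 (size 4, align 4) → ends 24
mip_level at 24 (size 2, align 2) → ends 26
pitch at 26 (size 1, align 1) → ends 27
format at 27 (size 1, align 1) → ends 28
width at 28 (size 1, align 1) → ends 29
tail pad 3 to reach multiple of 4
total 32 bytes, alignment 4
36 − 32 = 4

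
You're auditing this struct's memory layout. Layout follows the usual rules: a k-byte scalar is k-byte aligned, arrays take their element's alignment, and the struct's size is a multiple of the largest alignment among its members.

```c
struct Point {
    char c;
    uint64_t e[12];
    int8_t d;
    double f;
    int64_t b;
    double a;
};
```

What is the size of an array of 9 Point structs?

1224

0..1  c  (1B, 1-aligned)
1..8  -- padding (7B)
8..104  e  (96B, 8-aligned)
104..105  d  (1B, 1-aligned)
105..112  -- padding (7B)
112..120  f  (8B, 8-aligned)
120..128  b  (8B, 8-aligned)
128..136  a  (8B, 8-aligned)
sizeof = 136, alignof = 8
array of 9: 9 × 136 = 1224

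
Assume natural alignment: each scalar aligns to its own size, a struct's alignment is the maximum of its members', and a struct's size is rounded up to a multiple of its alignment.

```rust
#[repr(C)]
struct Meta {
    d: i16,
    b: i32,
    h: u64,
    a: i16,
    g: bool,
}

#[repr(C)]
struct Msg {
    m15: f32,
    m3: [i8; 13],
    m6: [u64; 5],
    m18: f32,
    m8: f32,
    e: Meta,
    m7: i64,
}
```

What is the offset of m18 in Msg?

64

Meta: 0..2  d  (2B, 2-aligned); 2..4  -- padding (2B); 4..8  b  (4B, 4-aligned); 8..16  h  (8B, 8-aligned); 16..18  a  (2B, 2-aligned); 18..19  g  (1B, 1-aligned); 19..24  -- tail padding (5B); sizeof = 24, alignof = 8
0..4  m15  (4B, 4-aligned)
4..17  m3  (13B, 1-aligned)
17..24  -- padding (7B)
24..64  m6  (40B, 8-aligned)
64..68  m18  (4B, 4-aligned)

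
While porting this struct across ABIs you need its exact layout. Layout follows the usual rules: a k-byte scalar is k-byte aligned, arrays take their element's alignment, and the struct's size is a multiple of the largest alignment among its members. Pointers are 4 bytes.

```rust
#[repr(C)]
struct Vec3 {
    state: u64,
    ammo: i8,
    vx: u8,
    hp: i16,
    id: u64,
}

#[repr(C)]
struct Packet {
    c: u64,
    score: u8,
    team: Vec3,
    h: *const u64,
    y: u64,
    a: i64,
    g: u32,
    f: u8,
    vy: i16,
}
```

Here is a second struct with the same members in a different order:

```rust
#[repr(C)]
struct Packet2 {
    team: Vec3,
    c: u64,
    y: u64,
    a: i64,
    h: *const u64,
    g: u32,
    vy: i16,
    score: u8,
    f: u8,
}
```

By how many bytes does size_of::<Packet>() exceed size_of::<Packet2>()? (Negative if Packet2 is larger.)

Vec3: state at 0 (size 8, align 8) → ends 8; ammo at 8 (size 1, align 1) → ends 9; vx at 9 (size 1, align 1) → ends 10; hp at 10 (size 2, align 2) → ends 12; pad 4 to align 8 for id; id at 16 (size 8, align 8) → ends 24; total 24 bytes, alignment 8
c at 0 (size 8, align 8) → ends 8
score at 8 (size 1, align 1) → ends 9
pad 7 to align 8 for team
team at 16 (size 24, align 8) → ends 40
h at 40 (size 4, align 4) → ends 44
pad 4 to align 8 for y
y at 48 (size 8, align 8) → ends 56
a at 56 (size 8, align 8) → ends 64
g at 64 (size 4, align 4) → ends 68
f at 68 (size 1, align 1) → ends 69
pad 1 to align 2 for vy
vy at 70 (size 2, align 2) → ends 72
total 72 bytes, alignment 8
— Packet2 —
team at 0 (size 24, align 8) → ends 24
c at 24 (size 8, align 8) → ends 32
y at 32 (size 8, align 8) → ends 40
a at 40 (size 8, align 8) → ends 48
h at 48 (size 4, align 4) → ends 52
g at 52 (size 4, align 4) → ends 56
vy at 56 (size 2, align 2) → ends 58
score at 58 (size 1, align 1) → ends 59
f at 59 (size 1, align 1) → ends 60
tail pad 4 to reach multiple of 8
total 64 bytes, alignment 8
72 − 64 = 8

8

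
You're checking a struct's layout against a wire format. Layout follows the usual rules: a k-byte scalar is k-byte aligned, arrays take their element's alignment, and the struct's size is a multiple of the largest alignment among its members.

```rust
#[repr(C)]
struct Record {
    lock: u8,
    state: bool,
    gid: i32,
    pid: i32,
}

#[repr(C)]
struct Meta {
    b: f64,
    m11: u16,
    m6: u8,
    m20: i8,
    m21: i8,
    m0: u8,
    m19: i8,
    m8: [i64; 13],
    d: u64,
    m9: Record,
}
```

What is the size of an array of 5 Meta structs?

720

Record: lock at 0 (size 1, align 1) → ends 1; state at 1 (size 1, align 1) → ends 2; pad 2 to align 4 for gid; gid at 4 (size 4, align 4) → ends 8; pid at 8 (size 4, align 4) → ends 12; total 12 bytes, alignment 4
b at 0 (size 8, align 8) → ends 8
m11 at 8 (size 2, align 2) → ends 10
m6 at 10 (size 1, align 1) → ends 11
m20 at 11 (size 1, align 1) → ends 12
m21 at 12 (size 1, align 1) → ends 13
m0 at 13 (size 1, align 1) → ends 14
m19 at 14 (size 1, align 1) → ends 15
pad 1 to align 8 for m8
m8 at 16 (size 104, align 8) → ends 120
d at 120 (size 8, align 8) → ends 128
m9 at 128 (size 12, align 4) → ends 140
tail pad 4 to reach multiple of 8
total 144 bytes, alignment 8
array of 5: 5 × 144 = 720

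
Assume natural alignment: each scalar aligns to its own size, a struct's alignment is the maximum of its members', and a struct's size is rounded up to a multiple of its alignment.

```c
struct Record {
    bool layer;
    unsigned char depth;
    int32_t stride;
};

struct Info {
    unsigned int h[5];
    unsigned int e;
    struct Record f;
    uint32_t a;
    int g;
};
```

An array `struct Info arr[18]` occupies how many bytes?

Record: layer at 0 (size 1, align 1) → ends 1; depth at 1 (size 1, align 1) → ends 2; pad 2 to align 4 for stride; stride at 4 (size 4, align 4) → ends 8; total 8 bytes, alignment 4
h at 0 (size 20, align 4) → ends 20
e at 20 (size 4, align 4) → ends 24
f at 24 (size 8, align 4) → ends 32
a at 32 (size 4, align 4) → ends 36
g at 36 (size 4, align 4) → ends 40
total 40 bytes, alignment 4
array of 18: 18 × 40 = 720

720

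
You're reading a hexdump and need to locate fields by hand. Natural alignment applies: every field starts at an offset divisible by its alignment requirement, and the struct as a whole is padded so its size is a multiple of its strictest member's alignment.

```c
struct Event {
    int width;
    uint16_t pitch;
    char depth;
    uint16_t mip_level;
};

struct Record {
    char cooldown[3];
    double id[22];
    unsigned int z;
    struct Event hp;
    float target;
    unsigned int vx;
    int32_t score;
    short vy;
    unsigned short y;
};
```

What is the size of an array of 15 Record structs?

Event: @0: width [4B, align 4] → 4; @4: pitch [2B, align 2] → 6; @6: depth [1B, align 1] → 7; +1 pad (align 2); @8: mip_level [2B, align 2] → 10; +2 tail pad (align 4); size 12, align 4
@0: cooldown [3B, align 1] → 3
+5 pad (align 8)
@8: id [176B, align 8] → 184
@184: z [4B, align 4] → 188
@188: hp [12B, align 4] → 200
@200: target [4B, align 4] → 204
@204: vx [4B, align 4] → 208
@208: score [4B, align 4] → 212
@212: vy [2B, align 2] → 214
@214: y [2B, align 2] → 216
size 216, align 8
array of 15: 15 × 216 = 3240

3240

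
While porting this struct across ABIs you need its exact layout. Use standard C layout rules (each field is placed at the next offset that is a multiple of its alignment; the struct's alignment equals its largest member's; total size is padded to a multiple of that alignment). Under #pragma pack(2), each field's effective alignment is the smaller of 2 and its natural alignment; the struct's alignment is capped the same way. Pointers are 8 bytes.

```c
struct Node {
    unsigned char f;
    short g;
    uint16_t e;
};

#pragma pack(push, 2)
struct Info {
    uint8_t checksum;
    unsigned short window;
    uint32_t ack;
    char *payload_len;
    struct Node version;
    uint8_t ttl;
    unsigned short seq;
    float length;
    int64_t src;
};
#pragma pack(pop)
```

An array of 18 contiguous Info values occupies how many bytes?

Node: 0..1  f  (1B, 1-aligned); 1..2  -- padding (1B); 2..4  g  (2B, 2-aligned); 4..6  e  (2B, 2-aligned); sizeof = 6, alignof = 2
0..1  checksum  (1B, 1-aligned)
1..2  -- padding (1B)
2..4  window  (2B, 2-aligned)
4..8  ack  (4B, 2-aligned)
8..16  payload_len  (8B, 2-aligned)
16..22  version  (6B, 2-aligned)
22..23  ttl  (1B, 1-aligned)
23..24  -- padding (1B)
24..26  seq  (2B, 2-aligned)
26..30  length  (4B, 2-aligned)
30..38  src  (8B, 2-aligned)
sizeof = 38, alignof = 2
array of 18: 18 × 38 = 684

684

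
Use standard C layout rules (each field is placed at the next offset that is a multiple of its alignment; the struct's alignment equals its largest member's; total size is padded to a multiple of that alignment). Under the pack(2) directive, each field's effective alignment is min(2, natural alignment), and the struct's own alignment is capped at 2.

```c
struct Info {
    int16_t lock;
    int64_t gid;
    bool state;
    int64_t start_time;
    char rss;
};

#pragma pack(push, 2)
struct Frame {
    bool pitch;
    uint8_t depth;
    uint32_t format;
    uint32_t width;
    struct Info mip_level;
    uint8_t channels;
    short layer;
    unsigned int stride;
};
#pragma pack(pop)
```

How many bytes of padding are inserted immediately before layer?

Info: lock at 0 (size 2, align 2) → ends 2; pad 6 to align 8 for gid; gid at 8 (size 8, align 8) → ends 16; state at 16 (size 1, align 1) → ends 17; pad 7 to align 8 for start_time; start_time at 24 (size 8, align 8) → ends 32; rss at 32 (size 1, align 1) → ends 33; tail pad 7 to reach multiple of 8; total 40 bytes, alignment 8
pitch at 0 (size 1, align 1) → ends 1
depth at 1 (size 1, align 1) → ends 2
format at 2 (size 4, align 2) → ends 6
width at 6 (size 4, align 2) → ends 10
mip_level at 10 (size 40, align 2) → ends 50
channels at 50 (size 1, align 1) → ends 51
pad 1 to align 2 for layer
layer at 52 (size 2, align 2) → ends 54

1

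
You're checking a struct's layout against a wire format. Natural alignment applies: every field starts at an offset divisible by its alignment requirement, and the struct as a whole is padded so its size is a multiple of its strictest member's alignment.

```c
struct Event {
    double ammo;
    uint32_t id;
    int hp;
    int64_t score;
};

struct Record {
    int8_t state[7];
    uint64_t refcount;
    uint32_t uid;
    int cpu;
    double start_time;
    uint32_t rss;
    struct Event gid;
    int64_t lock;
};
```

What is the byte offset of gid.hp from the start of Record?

52

Event: ammo at 0 (size 8, align 8) → ends 8; id at 8 (size 4, align 4) → ends 12; hp at 12 (size 4, align 4) → ends 16; score at 16 (size 8, align 8) → ends 24; total 24 bytes, alignment 8
state at 0 (size 7, align 1) → ends 7
pad 1 to align 8 for refcount
refcount at 8 (size 8, align 8) → ends 16
uid at 16 (size 4, align 4) → ends 20
cpu at 20 (size 4, align 4) → ends 24
start_time at 24 (size 8, align 8) → ends 32
rss at 32 (size 4, align 4) → ends 36
pad 4 to align 8 for gid
gid at 40 (size 24, align 8) → ends 64
within Event: hp at 12
40 + 12 = 52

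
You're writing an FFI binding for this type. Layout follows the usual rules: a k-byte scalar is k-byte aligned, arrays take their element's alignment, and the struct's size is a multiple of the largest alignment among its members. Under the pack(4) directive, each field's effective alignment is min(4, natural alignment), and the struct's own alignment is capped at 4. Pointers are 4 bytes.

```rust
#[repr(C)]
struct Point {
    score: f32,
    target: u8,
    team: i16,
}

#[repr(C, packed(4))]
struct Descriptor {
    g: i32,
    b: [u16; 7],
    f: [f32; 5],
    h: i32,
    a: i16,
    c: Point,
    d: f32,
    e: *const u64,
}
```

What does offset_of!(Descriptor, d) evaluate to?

Point: @0: score [4B, align 4] → 4; @4: target [1B, align 1] → 5; +1 pad (align 2); @6: team [2B, align 2] → 8; size 8, align 4
@0: g [4B, align 4] → 4
@4: b [14B, align 2] → 18
+2 pad (align 4)
@20: f [20B, align 4] → 40
@40: h [4B, align 4] → 44
@44: a [2B, align 2] → 46
+2 pad (align 4)
@48: c [8B, align 4] → 56
@56: d [4B, align 4] → 60

56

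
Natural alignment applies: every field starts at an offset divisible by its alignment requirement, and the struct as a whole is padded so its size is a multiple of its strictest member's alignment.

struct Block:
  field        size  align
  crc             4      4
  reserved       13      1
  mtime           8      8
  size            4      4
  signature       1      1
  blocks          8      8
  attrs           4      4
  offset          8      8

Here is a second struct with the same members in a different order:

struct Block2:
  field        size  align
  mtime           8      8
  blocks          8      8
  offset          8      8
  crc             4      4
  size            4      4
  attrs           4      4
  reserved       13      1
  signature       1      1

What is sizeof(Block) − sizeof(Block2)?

crc at 0 (size 4, align 4) → ends 4
reserved at 4 (size 13, align 1) → ends 17
pad 7 to align 8 for mtime
mtime at 24 (size 8, align 8) → ends 32
size at 32 (size 4, align 4) → ends 36
signature at 36 (size 1, align 1) → ends 37
pad 3 to align 8 for blocks
blocks at 40 (size 8, align 8) → ends 48
attrs at 48 (size 4, align 4) → ends 52
pad 4 to align 8 for offset
offset at 56 (size 8, align 8) → ends 64
total 64 bytes, alignment 8
— Block2 —
mtime at 0 (size 8, align 8) → ends 8
blocks at 8 (size 8, align 8) → ends 16
offset at 16 (size 8, align 8) → ends 24
crc at 24 (size 4, align 4) → ends 28
size at 28 (size 4, align 4) → ends 32
attrs at 32 (size 4, align 4) → ends 36
reserved at 36 (size 13, align 1) → ends 49
signature at 49 (size 1, align 1) → ends 50
tail pad 6 to reach multiple of 8
total 56 bytes, alignment 8
64 − 56 = 8

8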